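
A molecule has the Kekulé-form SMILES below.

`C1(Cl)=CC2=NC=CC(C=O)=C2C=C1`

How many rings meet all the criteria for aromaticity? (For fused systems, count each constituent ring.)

2

The SMILES encodes two fused six-membered rings, each with three alternating double bonds; one ring is all carbon and the other has one ring nitrogen.
The fused 6/6-membered bicyclic (with one nitrogen) is a single π system with 10 sp² atoms and 10 π electrons from ring double bonds. 10 = 4(2)+2, so the system is aromatic and both rings count as aromatic (quinoline).
2 of the 2 rings are aromatic. Total: 2.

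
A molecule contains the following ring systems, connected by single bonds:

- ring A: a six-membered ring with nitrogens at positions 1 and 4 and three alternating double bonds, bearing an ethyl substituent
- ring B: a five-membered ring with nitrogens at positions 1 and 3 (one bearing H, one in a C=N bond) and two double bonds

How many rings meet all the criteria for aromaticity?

Ring A has a continuous p-orbital overlap around the ring; 3 ring double bonds give 6 π electrons. 6 = 4(1)+2, so ring A is aromatic (pyrazine).
Ring B has a continuous p-orbital overlap around the ring; 2 ring double bonds (4 π electrons) plus a heteroatom lone pair (2) give 6 π electrons. 6 = 4(1)+2, so ring B is aromatic (imidazole).
Aromatic: A, B. Total: 2.

2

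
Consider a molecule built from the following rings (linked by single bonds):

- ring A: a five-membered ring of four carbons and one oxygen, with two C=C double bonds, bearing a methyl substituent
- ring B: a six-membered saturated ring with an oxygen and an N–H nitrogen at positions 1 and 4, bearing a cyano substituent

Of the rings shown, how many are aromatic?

1

Ring A is fully conjugated (every ring atom contributes a p orbital); 2 ring double bonds (4 π electrons) plus a heteroatom lone pair (2) give 6 π electrons. Since 6 = 4n+2 (n=1), ring A is aromatic (furan).
Ring B has only sp³ atoms, so it is not fully conjugated — not aromatic (morpholine).
Aromatic: A. Total: 1.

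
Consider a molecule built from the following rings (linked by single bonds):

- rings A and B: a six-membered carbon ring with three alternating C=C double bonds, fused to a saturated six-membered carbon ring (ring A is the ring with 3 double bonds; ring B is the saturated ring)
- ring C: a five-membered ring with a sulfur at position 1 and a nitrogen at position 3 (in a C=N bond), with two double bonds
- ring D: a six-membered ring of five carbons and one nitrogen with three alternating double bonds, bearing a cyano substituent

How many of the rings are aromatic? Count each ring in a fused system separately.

Ring A has a continuous p-orbital overlap around the ring; 3 ring double bonds give 6 π electrons. 6 = 4(1)+2, so ring A is aromatic (benzene ring).
Ring B has four sp³ carbons, so it is not fully conjugated — not aromatic (cyclohexane ring).
Ring C is planar and fully conjugated; 2 ring double bonds (4 π electrons) plus a heteroatom lone pair (2) give 6 π electrons. That satisfies 4n+2 with n=1, so ring C is aromatic (thiazole).
Ring D is fully conjugated (every ring atom contributes a p orbital); 3 ring double bonds give 6 π electrons. Since 6 = 4n+2 (n=1), ring D is aromatic (pyridine).
Aromatic: A, C, D. Total: 3.

3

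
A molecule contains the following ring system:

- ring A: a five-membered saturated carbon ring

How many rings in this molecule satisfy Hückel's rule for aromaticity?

Ring A has only sp³ atoms, so it is not fully conjugated — not aromatic (cyclopentane).

0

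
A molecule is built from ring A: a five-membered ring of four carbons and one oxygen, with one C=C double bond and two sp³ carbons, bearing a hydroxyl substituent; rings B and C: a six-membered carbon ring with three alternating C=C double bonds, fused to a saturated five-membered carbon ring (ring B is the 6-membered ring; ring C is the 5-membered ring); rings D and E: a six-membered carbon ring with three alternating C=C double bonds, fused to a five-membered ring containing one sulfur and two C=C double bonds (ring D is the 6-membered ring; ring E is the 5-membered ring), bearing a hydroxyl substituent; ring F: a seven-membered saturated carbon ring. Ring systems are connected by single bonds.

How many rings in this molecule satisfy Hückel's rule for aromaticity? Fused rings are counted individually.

Ring A has two sp³ carbons, so it is not fully conjugated — not aromatic (2,3-dihydrofuran).
Ring B is planar and fully conjugated; 3 ring double bonds give 6 π electrons. That satisfies 4n+2 with n=1, so ring B is aromatic (benzene ring).
Ring C has three sp³ carbons, so it is not fully conjugated — not aromatic (cyclopentane ring).
Rings D and E form a fused bicyclic system (with one sulfur) with 9 sp² atoms and 10 π electrons from ring double bonds plus a heteroatom lone pair. 10 = 4(2)+2, so the system is aromatic and both rings count as aromatic (benzothiophene).
Ring F has only sp³ atoms, so it is not fully conjugated — not aromatic (cycloheptane).
Aromatic: B, D, E. Total: 3.

3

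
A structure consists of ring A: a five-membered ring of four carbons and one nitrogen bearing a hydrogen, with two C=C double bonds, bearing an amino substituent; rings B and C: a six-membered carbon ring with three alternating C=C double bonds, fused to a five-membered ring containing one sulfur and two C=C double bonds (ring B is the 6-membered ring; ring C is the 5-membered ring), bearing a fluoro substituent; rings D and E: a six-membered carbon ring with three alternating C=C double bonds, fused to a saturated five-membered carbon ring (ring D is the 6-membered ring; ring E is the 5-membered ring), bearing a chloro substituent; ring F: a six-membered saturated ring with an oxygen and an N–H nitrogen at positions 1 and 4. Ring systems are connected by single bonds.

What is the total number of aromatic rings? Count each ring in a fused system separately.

Ring A is fully conjugated (every ring atom contributes a p orbital); 2 ring double bonds (4 π electrons) plus a heteroatom lone pair (2) give 6 π electrons. That satisfies 4n+2 with n=1, so ring A is aromatic (pyrrole).
Rings B and C form a fused bicyclic system (with one sulfur) with 9 sp² atoms and 10 π electrons from ring double bonds plus a heteroatom lone pair. 10 = 4(2)+2, so the system is aromatic and both rings count as aromatic (benzothiophene).
Ring D is fully conjugated (every ring atom contributes a p orbital); 3 ring double bonds give 6 π electrons. 6 = 4(1)+2, so ring D is aromatic (benzene ring).
Ring E has three sp³ carbons, so it is not fully conjugated — not aromatic (cyclopentane ring).
Ring F has only sp³ atoms, so it is not fully conjugated — not aromatic (morpholine).
Aromatic: A, B, C, D. Total: 4.

4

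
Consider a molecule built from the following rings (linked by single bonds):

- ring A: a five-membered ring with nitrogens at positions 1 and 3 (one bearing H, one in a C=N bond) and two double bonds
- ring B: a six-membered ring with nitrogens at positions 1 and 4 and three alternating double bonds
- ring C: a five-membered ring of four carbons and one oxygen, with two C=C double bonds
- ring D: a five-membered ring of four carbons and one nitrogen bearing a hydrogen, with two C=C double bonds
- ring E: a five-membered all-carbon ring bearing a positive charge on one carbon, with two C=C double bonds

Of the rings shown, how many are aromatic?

Ring A is fully conjugated (every ring atom contributes a p orbital); 2 ring double bonds (4 π electrons) plus a heteroatom lone pair (2) give 6 π electrons. 6 = 4(1)+2, so ring A is aromatic (imidazole).
Ring B is fully conjugated (every ring atom contributes a p orbital); 3 ring double bonds give 6 π electrons. That satisfies 4n+2 with n=1, so ring B is aromatic (pyrazine).
Ring C has a continuous p-orbital overlap around the ring; 2 ring double bonds (4 π electrons) plus a heteroatom lone pair (2) give 6 π electrons. That satisfies 4n+2 with n=1, so ring C is aromatic (furan).
Ring D is planar and fully conjugated; 2 ring double bonds (4 π electrons) plus a heteroatom lone pair (2) give 6 π electrons. 6 = 4(1)+2, so ring D is aromatic (pyrrole).
Ring E has only sp² ring atoms; a planar conformation would have a fully conjugated π system of 4 electrons. But 4 = 4(1), which is 4n not 4n+2, so ring E is not aromatic (cyclopentadienyl cation).
Aromatic: A, B, C, D. Total: 4.

4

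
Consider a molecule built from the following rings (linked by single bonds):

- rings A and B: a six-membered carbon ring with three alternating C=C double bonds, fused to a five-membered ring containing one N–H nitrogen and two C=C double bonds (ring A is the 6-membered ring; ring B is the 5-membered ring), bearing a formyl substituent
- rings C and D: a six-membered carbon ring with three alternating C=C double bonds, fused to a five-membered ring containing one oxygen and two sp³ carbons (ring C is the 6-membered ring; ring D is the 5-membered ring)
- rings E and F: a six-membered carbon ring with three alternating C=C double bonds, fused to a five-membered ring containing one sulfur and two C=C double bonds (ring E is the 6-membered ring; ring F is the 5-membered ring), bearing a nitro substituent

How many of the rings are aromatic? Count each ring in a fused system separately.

5

Rings A and B form a fused bicyclic system (with one N–H) with 9 sp² atoms and 10 π electrons from ring double bonds plus a heteroatom lone pair. 10 = 4(2)+2, so the system is aromatic and both rings count as aromatic (indole).
Ring C is fully conjugated (every ring atom contributes a p orbital); 3 ring double bonds give 6 π electrons. Since 6 = 4n+2 (n=1), ring C is aromatic (benzene ring).
Ring D has two sp³ carbons, so it is not fully conjugated — not aromatic (oxolane ring).
Rings E and F form a fused bicyclic system (with one sulfur) with 9 sp² atoms and 10 π electrons from ring double bonds plus a heteroatom lone pair. 10 = 4(2)+2, so the system is aromatic and both rings count as aromatic (benzothiophene).
Aromatic: A, B, C, E, F. Total: 5.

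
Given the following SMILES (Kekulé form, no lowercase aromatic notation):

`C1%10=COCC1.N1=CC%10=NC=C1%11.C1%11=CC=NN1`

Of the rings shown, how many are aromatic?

2

The SMILES encodes a five-membered ring of four carbons and one oxygen, with one C=C double bond and two sp³ carbons; a six-membered ring with nitrogens at positions 1 and 4 and three alternating double bonds; a five-membered ring with two adjacent nitrogens (one bearing H, one in a double bond) and two double bonds.
The 5-membered ring with one oxygen has two sp³ carbons, so it is not fully conjugated — not aromatic (2,3-dihydrofuran).
The 6-membered ring with two nitrogens (1,4) has a continuous p-orbital overlap around the ring; 3 ring double bonds give 6 π electrons. That satisfies 4n+2 with n=1, so it is aromatic (pyrazine).
The 5-membered ring with two adjacent nitrogens (one N–H, one =N–) has a continuous p-orbital overlap around the ring; 2 ring double bonds (4 π electrons) plus a heteroatom lone pair (2) give 6 π electrons. 6 = 4(1)+2, so it is aromatic (pyrazole).
2 of the 3 rings are aromatic. Total: 2.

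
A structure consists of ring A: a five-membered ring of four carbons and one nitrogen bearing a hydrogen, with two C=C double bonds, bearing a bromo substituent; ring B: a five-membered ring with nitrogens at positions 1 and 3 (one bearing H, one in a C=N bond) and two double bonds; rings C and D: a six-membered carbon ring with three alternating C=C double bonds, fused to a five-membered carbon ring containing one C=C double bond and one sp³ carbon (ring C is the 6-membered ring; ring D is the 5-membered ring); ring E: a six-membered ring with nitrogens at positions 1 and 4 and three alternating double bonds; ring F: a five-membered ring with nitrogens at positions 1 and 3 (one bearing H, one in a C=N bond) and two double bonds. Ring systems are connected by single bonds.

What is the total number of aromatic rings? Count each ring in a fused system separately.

5

Ring A is planar and fully conjugated; 2 ring double bonds (4 π electrons) plus a heteroatom lone pair (2) give 6 π electrons. That satisfies 4n+2 with n=1, so ring A is aromatic (pyrrole).
Ring B is fully conjugated (every ring atom contributes a p orbital); 2 ring double bonds (4 π electrons) plus a heteroatom lone pair (2) give 6 π electrons. That satisfies 4n+2 with n=1, so ring B is aromatic (imidazole).
Ring C has a continuous p-orbital overlap around the ring; 3 ring double bonds give 6 π electrons. That satisfies 4n+2 with n=1, so ring C is aromatic (benzene ring).
Ring D has one sp³ carbon, so it is not fully conjugated — not aromatic (cyclopentene ring).
Ring E has a continuous p-orbital overlap around the ring; 3 ring double bonds give 6 π electrons. That satisfies 4n+2 with n=1, so ring E is aromatic (pyrazine).
Ring F has a continuous p-orbital overlap around the ring; 2 ring double bonds (4 π electrons) plus a heteroatom lone pair (2) give 6 π electrons. That satisfies 4n+2 with n=1, so ring F is aromatic (imidazole).
Aromatic: A, B, C, E, F. Total: 5.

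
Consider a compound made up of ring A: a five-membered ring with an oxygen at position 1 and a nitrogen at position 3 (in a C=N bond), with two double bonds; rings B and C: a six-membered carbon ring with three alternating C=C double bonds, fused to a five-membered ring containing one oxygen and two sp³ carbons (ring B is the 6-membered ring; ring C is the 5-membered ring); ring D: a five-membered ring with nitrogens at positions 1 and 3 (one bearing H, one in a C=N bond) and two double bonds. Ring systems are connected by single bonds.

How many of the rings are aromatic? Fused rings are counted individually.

3

Ring A has a continuous p-orbital overlap around the ring; 2 ring double bonds (4 π electrons) plus a heteroatom lone pair (2) give 6 π electrons. 6 = 4(1)+2, so ring A is aromatic (oxazole).
Ring B is fully conjugated (every ring atom contributes a p orbital); 3 ring double bonds give 6 π electrons. That satisfies 4n+2 with n=1, so ring B is aromatic (benzene ring).
Ring C has two sp³ carbons, so it is not fully conjugated — not aromatic (oxolane ring).
Ring D has a continuous p-orbital overlap around the ring; 2 ring double bonds (4 π electrons) plus a heteroatom lone pair (2) give 6 π electrons. Since 6 = 4n+2 (n=1), ring D is aromatic (imidazole).
Aromatic: A, B, D. Total: 3.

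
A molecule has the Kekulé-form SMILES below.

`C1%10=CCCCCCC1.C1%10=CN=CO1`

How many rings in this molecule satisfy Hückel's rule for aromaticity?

1

The SMILES encodes an eight-membered carbon ring with one C=C double bond; a five-membered ring with an oxygen at position 1 and a nitrogen at position 3 (in a C=N bond), with two double bonds.
The 8-membered ring has six sp³ carbons, so it is not fully conjugated — not aromatic (cyclooctene).
The 5-membered ring with one oxygen and one =N– is fully conjugated (every ring atom contributes a p orbital); 2 ring double bonds (4 π electrons) plus a heteroatom lone pair (2) give 6 π electrons. Since 6 = 4n+2 (n=1), it is aromatic (oxazole).
1 of the 2 rings is aromatic. Total: 1.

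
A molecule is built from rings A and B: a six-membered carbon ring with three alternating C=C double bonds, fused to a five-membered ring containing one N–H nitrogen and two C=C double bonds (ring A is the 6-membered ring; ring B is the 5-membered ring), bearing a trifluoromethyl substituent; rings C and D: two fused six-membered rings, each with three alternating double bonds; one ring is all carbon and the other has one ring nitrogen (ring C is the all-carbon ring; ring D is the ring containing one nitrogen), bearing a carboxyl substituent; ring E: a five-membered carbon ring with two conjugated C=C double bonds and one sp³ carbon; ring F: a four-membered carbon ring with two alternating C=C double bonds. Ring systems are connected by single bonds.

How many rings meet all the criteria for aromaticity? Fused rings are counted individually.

4

Rings A and B form a fused bicyclic system (with one N–H) with 9 sp² atoms and 10 π electrons from ring double bonds plus a heteroatom lone pair. 10 = 4(2)+2, so the system is aromatic and both rings count as aromatic (indole).
Rings C and D form a fused bicyclic system (with one nitrogen) with 10 sp² atoms and 10 π electrons from ring double bonds. 10 = 4(2)+2, so the system is aromatic and both rings count as aromatic (quinoline).
Ring E has one sp³ carbon, so it is not fully conjugated — not aromatic (cyclopentadiene).
Ring F has only sp² ring atoms; a planar conformation would have a fully conjugated π system of 4 electrons. But 4 = 4(1), which is 4n not 4n+2, so ring F is not aromatic (cyclobutadiene) — cyclobutadiene is antiaromatic and distorts to a rectangle.
Aromatic: A, B, C, D. Total: 4.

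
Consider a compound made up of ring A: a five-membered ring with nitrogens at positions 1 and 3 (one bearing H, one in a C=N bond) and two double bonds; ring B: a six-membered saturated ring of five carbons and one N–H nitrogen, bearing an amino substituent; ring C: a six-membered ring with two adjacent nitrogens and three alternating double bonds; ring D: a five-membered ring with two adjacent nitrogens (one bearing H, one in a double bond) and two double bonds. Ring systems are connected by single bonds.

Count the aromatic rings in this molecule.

3

Ring A has a continuous p-orbital overlap around the ring; 2 ring double bonds (4 π electrons) plus a heteroatom lone pair (2) give 6 π electrons. 6 = 4(1)+2, so ring A is aromatic (imidazole).
Ring B has only sp³ atoms, so it is not fully conjugated — not aromatic (piperidine).
Ring C is fully conjugated (every ring atom contributes a p orbital); 3 ring double bonds give 6 π electrons. That satisfies 4n+2 with n=1, so ring C is aromatic (pyridazine).
Ring D has a continuous p-orbital overlap around the ring; 2 ring double bonds (4 π electrons) plus a heteroatom lone pair (2) give 6 π electrons. Since 6 = 4n+2 (n=1), ring D is aromatic (pyrazole).
Aromatic: A, C, D. Total: 3.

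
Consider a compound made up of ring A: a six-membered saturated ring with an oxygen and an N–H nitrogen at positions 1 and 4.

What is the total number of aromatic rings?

0

Ring A has only sp³ atoms, so it is not fully conjugated — not aromatic (morpholine).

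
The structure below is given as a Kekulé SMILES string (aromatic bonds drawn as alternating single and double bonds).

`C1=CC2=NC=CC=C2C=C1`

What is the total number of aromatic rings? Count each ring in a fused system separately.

The SMILES encodes two fused six-membered rings, each with three alternating double bonds; one ring is all carbon and the other has one ring nitrogen.
The fused 6/6-membered bicyclic (with one nitrogen) is a single π system with 10 sp² atoms and 10 π electrons from ring double bonds. 10 = 4(2)+2, so the system is aromatic and both rings count as aromatic (quinoline).
2 of the 2 rings are aromatic. Total: 2.

2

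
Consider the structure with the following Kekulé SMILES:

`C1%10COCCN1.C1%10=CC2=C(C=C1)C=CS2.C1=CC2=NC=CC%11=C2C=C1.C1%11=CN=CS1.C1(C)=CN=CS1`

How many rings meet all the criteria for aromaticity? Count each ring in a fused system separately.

6

The SMILES encodes a six-membered saturated ring with an oxygen and an N–H nitrogen at positions 1 and 4; a six-membered carbon ring with three alternating C=C double bonds, fused to a five-membered ring containing one sulfur and two C=C double bonds; two fused six-membered rings, each with three alternating double bonds; one ring is all carbon and the other has one ring nitrogen; a five-membered ring with a sulfur at position 1 and a nitrogen at position 3 (in a C=N bond), with two double bonds; a five-membered ring with a sulfur at position 1 and a nitrogen at position 3 (in a C=N bond), with two double bonds.
The 6-membered ring with one oxygen and one N–H (1,4) has only sp³ atoms, so it is not fully conjugated — not aromatic (morpholine).
The fused 6/5-membered bicyclic (with one sulfur) is a single π system with 9 sp² atoms and 10 π electrons from ring double bonds plus a heteroatom lone pair. 10 = 4(2)+2, so the system is aromatic and both rings count as aromatic (benzothiophene).
The fused 6/6-membered bicyclic (with one nitrogen) is a single π system with 10 sp² atoms and 10 π electrons from ring double bonds. 10 = 4(2)+2, so the system is aromatic and both rings count as aromatic (quinoline).
The 5-membered ring with one sulfur and one =N– is planar and fully conjugated; 2 ring double bonds (4 π electrons) plus a heteroatom lone pair (2) give 6 π electrons. 6 = 4(1)+2, so it is aromatic (thiazole).
The second 5-membered ring with one sulfur and one =N– is fully conjugated (every ring atom contributes a p orbital); 2 ring double bonds (4 π electrons) plus a heteroatom lone pair (2) give 6 π electrons. Since 6 = 4n+2 (n=1), it is aromatic (thiazole).
6 of the 7 rings are aromatic. Total: 6.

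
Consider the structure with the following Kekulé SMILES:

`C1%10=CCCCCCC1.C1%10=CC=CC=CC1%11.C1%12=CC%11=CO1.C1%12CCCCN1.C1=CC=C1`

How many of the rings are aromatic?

1

The SMILES encodes an eight-membered carbon ring with one C=C double bond; a seven-membered carbon ring with three C=C double bonds and one sp³ carbon; a five-membered ring of four carbons and one oxygen, with two C=C double bonds; a six-membered saturated ring of five carbons and one N–H nitrogen; a four-membered carbon ring with two alternating C=C double bonds.
The 8-membered ring has six sp³ carbons, so it is not fully conjugated — not aromatic (cyclooctene).
The 7-membered ring has one sp³ carbon, so it is not fully conjugated — not aromatic (cycloheptatriene).
The 5-membered ring with one oxygen is fully conjugated (every ring atom contributes a p orbital); 2 ring double bonds (4 π electrons) plus a heteroatom lone pair (2) give 6 π electrons. 6 = 4(1)+2, so it is aromatic (furan).
The 6-membered ring with one N–H has only sp³ atoms, so it is not fully conjugated — not aromatic (piperidine).
The 4-membered ring has only sp² ring atoms; a planar conformation would have a fully conjugated π system of 4 electrons. But 4 = 4(1), which is 4n not 4n+2, so it is not aromatic (cyclobutadiene) — cyclobutadiene is antiaromatic and distorts to a rectangle.
1 of the 5 rings is aromatic. Total: 1.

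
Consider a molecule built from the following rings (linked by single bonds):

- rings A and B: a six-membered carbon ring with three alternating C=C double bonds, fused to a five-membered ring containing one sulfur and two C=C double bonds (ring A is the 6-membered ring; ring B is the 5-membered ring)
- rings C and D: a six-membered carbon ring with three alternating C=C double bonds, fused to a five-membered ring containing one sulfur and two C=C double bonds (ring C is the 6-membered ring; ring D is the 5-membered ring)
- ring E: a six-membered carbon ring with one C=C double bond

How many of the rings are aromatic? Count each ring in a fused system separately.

4

Rings A and B form a fused bicyclic system (with one sulfur) with 9 sp² atoms and 10 π electrons from ring double bonds plus a heteroatom lone pair. 10 = 4(2)+2, so the system is aromatic and both rings count as aromatic (benzothiophene).
Rings C and D form a fused bicyclic system (with one sulfur) with 9 sp² atoms and 10 π electrons from ring double bonds plus a heteroatom lone pair. 10 = 4(2)+2, so the system is aromatic and both rings count as aromatic (benzothiophene).
Ring E has four sp³ carbons, so it is not fully conjugated — not aromatic (cyclohexene).
Aromatic: A, B, C, D. Total: 4.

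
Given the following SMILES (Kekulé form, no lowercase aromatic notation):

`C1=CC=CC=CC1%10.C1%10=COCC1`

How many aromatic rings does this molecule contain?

The SMILES encodes a seven-membered carbon ring with three C=C double bonds and one sp³ carbon; a five-membered ring of four carbons and one oxygen, with one C=C double bond and two sp³ carbons.
The 7-membered ring has one sp³ carbon, so it is not fully conjugated — not aromatic (cycloheptatriene).
The 5-membered ring with one oxygen has two sp³ carbons, so it is not fully conjugated — not aromatic (2,3-dihydrofuran).
None of the rings are aromatic. Total: 0.

0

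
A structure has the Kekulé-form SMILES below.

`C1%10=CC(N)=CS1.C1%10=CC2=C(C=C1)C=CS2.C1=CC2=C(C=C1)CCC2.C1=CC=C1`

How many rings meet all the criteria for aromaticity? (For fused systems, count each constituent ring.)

4

The SMILES encodes a five-membered ring of four carbons and one sulfur, with two C=C double bonds; a six-membered carbon ring with three alternating C=C double bonds, fused to a five-membered ring containing one sulfur and two C=C double bonds; a six-membered carbon ring with three alternating C=C double bonds, fused to a saturated five-membered carbon ring; a four-membered carbon ring with two alternating C=C double bonds.
The 5-membered ring with one sulfur is planar and fully conjugated; 2 ring double bonds (4 π electrons) plus a heteroatom lone pair (2) give 6 π electrons. That satisfies 4n+2 with n=1, so it is aromatic (thiophene).
The fused 6/5-membered bicyclic (with one sulfur) is a single π system with 9 sp² atoms and 10 π electrons from ring double bonds plus a heteroatom lone pair. 10 = 4(2)+2, so the system is aromatic and both rings count as aromatic (benzothiophene).
The 6-membered ring is planar and fully conjugated; 3 ring double bonds give 6 π electrons. Since 6 = 4n+2 (n=1), it is aromatic (benzene ring).
The 5-membered ring has three sp³ carbons, so it is not fully conjugated — not aromatic (cyclopentane ring).
The 4-membered ring has only sp² ring atoms; a planar conformation would have a fully conjugated π system of 4 electrons. But 4 = 4(1), which is 4n not 4n+2, so it is not aromatic (cyclobutadiene) — cyclobutadiene is antiaromatic and distorts to a rectangle.
4 of the 6 rings are aromatic. Total: 4.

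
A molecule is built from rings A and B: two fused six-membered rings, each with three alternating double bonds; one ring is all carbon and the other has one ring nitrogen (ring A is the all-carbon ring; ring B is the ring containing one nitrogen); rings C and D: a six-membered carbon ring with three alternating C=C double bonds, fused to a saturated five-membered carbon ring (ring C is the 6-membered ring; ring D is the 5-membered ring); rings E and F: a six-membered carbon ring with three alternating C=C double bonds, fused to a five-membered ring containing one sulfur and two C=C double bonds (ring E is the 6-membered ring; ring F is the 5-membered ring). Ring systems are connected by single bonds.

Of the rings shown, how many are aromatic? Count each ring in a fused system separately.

5

Rings A and B form a fused bicyclic system (with one nitrogen) with 10 sp² atoms and 10 π electrons from ring double bonds. 10 = 4(2)+2, so the system is aromatic and both rings count as aromatic (quinoline).
Ring C is planar and fully conjugated; 3 ring double bonds give 6 π electrons. 6 = 4(1)+2, so ring C is aromatic (benzene ring).
Ring D has three sp³ carbons, so it is not fully conjugated — not aromatic (cyclopentane ring).
Rings E and F form a fused bicyclic system (with one sulfur) with 9 sp² atoms and 10 π electrons from ring double bonds plus a heteroatom lone pair. 10 = 4(2)+2, so the system is aromatic and both rings count as aromatic (benzothiophene).
Aromatic: A, B, C, E, F. Total: 5.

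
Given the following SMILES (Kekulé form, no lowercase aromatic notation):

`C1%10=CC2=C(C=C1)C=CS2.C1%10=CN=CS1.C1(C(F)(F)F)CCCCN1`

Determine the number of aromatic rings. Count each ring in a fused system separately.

The SMILES encodes a six-membered carbon ring with three alternating C=C double bonds, fused to a five-membered ring containing one sulfur and two C=C double bonds; a five-membered ring with a sulfur at position 1 and a nitrogen at position 3 (in a C=N bond), with two double bonds; a six-membered saturated ring of five carbons and one N–H nitrogen.
The fused 6/5-membered bicyclic (with one sulfur) is a single π system with 9 sp² atoms and 10 π electrons from ring double bonds plus a heteroatom lone pair. 10 = 4(2)+2, so the system is aromatic and both rings count as aromatic (benzothiophene).
The 5-membered ring with one sulfur and one =N– is fully conjugated (every ring atom contributes a p orbital); 2 ring double bonds (4 π electrons) plus a heteroatom lone pair (2) give 6 π electrons. 6 = 4(1)+2, so it is aromatic (thiazole).
The 6-membered ring with one N–H has only sp³ atoms, so it is not fully conjugated — not aromatic (piperidine).
3 of the 4 rings are aromatic. Total: 3.

3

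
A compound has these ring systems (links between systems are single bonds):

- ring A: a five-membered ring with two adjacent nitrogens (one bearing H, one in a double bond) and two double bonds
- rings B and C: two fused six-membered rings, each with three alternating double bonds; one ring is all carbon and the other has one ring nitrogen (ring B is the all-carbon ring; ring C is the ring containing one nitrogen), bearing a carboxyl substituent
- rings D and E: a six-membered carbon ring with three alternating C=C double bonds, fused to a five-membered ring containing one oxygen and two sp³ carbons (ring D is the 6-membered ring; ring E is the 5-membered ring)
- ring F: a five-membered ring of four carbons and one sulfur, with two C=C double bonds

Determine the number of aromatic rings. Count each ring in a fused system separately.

Ring A has a continuous p-orbital overlap around the ring; 2 ring double bonds (4 π electrons) plus a heteroatom lone pair (2) give 6 π electrons. That satisfies 4n+2 with n=1, so ring A is aromatic (pyrazole).
Rings B and C form a fused bicyclic system (with one nitrogen) with 10 sp² atoms and 10 π electrons from ring double bonds. 10 = 4(2)+2, so the system is aromatic and both rings count as aromatic (quinoline).
Ring D has a continuous p-orbital overlap around the ring; 3 ring double bonds give 6 π electrons. Since 6 = 4n+2 (n=1), ring D is aromatic (benzene ring).
Ring E has two sp³ carbons, so it is not fully conjugated — not aromatic (oxolane ring).
Ring F has a continuous p-orbital overlap around the ring; 2 ring double bonds (4 π electrons) plus a heteroatom lone pair (2) give 6 π electrons. Since 6 = 4n+2 (n=1), ring F is aromatic (thiophene).
Aromatic: A, B, C, D, F. Total: 5.

5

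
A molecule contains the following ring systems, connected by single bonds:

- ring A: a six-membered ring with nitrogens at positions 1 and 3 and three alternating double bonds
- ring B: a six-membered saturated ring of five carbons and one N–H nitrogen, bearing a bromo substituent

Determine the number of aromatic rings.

Ring A has a continuous p-orbital overlap around the ring; 3 ring double bonds give 6 π electrons. 6 = 4(1)+2, so ring A is aromatic (pyrimidine).
Ring B has only sp³ atoms, so it is not fully conjugated — not aromatic (piperidine).
Aromatic: A. Total: 1.

1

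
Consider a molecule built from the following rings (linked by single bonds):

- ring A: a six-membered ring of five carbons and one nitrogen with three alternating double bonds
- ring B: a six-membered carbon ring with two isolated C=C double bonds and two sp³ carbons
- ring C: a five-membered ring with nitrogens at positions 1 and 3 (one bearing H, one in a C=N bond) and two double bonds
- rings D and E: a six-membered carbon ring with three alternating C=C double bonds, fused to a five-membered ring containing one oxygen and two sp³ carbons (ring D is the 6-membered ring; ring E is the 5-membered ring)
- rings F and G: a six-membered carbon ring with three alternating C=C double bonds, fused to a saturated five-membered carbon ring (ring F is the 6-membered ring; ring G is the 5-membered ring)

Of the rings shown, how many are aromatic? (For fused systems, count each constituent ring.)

4

Ring A is fully conjugated (every ring atom contributes a p orbital); 3 ring double bonds give 6 π electrons. That satisfies 4n+2 with n=1, so ring A is aromatic (pyridine).
Ring B has two sp³ carbons, so it is not fully conjugated — not aromatic (1,4-cyclohexadiene).
Ring C is planar and fully conjugated; 2 ring double bonds (4 π electrons) plus a heteroatom lone pair (2) give 6 π electrons. 6 = 4(1)+2, so ring C is aromatic (imidazole).
Ring D is fully conjugated (every ring atom contributes a p orbital); 3 ring double bonds give 6 π electrons. Since 6 = 4n+2 (n=1), ring D is aromatic (benzene ring).
Ring E has two sp³ carbons, so it is not fully conjugated — not aromatic (oxolane ring).
Ring F is fully conjugated (every ring atom contributes a p orbital); 3 ring double bonds give 6 π electrons. Since 6 = 4n+2 (n=1), ring F is aromatic (benzene ring).
Ring G has three sp³ carbons, so it is not fully conjugated — not aromatic (cyclopentane ring).
Aromatic: A, C, D, F. Total: 4.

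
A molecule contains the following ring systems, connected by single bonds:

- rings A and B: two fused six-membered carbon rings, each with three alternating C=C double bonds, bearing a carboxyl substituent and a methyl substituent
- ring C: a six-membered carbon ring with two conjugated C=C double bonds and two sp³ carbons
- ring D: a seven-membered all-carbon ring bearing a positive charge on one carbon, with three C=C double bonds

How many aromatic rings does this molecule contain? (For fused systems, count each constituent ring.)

3

Rings A and B form a fused bicyclic system with 10 sp² atoms and 10 π electrons from ring double bonds. 10 = 4(2)+2, so the system is aromatic and both rings count as aromatic (naphthalene).
Ring C has two sp³ carbons, so it is not fully conjugated — not aromatic (1,3-cyclohexadiene).
Ring D is fully conjugated (every ring atom contributes a p orbital); 3 ring double bonds (6 π electrons) plus the carbocation's empty p orbital (0, but keeps the ring conjugated) give 6 π electrons. Since 6 = 4n+2 (n=1), ring D is aromatic (tropylium cation).
Aromatic: A, B, D. Total: 3.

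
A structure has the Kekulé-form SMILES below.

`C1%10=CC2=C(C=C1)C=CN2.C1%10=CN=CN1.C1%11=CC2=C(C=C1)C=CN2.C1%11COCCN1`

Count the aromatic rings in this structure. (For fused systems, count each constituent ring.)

The SMILES encodes a six-membered carbon ring with three alternating C=C double bonds, fused to a five-membered ring containing one N–H nitrogen and two C=C double bonds; a five-membered ring with nitrogens at positions 1 and 3 (one bearing H, one in a C=N bond) and two double bonds; a six-membered carbon ring with three alternating C=C double bonds, fused to a five-membered ring containing one N–H nitrogen and two C=C double bonds; a six-membered saturated ring with an oxygen and an N–H nitrogen at positions 1 and 4.
The fused 6/5-membered bicyclic (with one N–H) is a single π system with 9 sp² atoms and 10 π electrons from ring double bonds plus a heteroatom lone pair. 10 = 4(2)+2, so the system is aromatic and both rings count as aromatic (indole).
The 5-membered ring with two nitrogens (one N–H, one =N–) has a continuous p-orbital overlap around the ring; 2 ring double bonds (4 π electrons) plus a heteroatom lone pair (2) give 6 π electrons. That satisfies 4n+2 with n=1, so it is aromatic (imidazole).
The fused 6/5-membered bicyclic (with one N–H) is a single π system with 9 sp² atoms and 10 π electrons from ring double bonds plus a heteroatom lone pair. 10 = 4(2)+2, so the system is aromatic and both rings count as aromatic (indole).
The 6-membered ring with one oxygen and one N–H (1,4) has only sp³ atoms, so it is not fully conjugated — not aromatic (morpholine).
5 of the 6 rings are aromatic. Total: 5.

5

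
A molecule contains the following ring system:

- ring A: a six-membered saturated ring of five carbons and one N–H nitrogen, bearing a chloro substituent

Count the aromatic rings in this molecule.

Ring A has only sp³ atoms, so it is not fully conjugated — not aromatic (piperidine).

0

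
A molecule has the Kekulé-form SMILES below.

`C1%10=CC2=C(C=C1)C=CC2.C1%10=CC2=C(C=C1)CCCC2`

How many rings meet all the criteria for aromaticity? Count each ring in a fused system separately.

The SMILES encodes a six-membered carbon ring with three alternating C=C double bonds, fused to a five-membered carbon ring containing one C=C double bond and one sp³ carbon; a six-membered carbon ring with three alternating C=C double bonds, fused to a saturated six-membered carbon ring.
The 6-membered ring is planar and fully conjugated; 3 ring double bonds give 6 π electrons. 6 = 4(1)+2, so it is aromatic (benzene ring).
The 5-membered ring has one sp³ carbon, so it is not fully conjugated — not aromatic (cyclopentene ring).
The second 6-membered ring has a continuous p-orbital overlap around the ring; 3 ring double bonds give 6 π electrons. Since 6 = 4n+2 (n=1), it is aromatic (benzene ring).
The third 6-membered ring has four sp³ carbons, so it is not fully conjugated — not aromatic (cyclohexane ring).
2 of the 4 rings are aromatic. Total: 2.

2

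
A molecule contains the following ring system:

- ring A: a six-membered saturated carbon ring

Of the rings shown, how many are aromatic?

0

Ring A has only sp³ atoms, so it is not fully conjugated — not aromatic (cyclohexane).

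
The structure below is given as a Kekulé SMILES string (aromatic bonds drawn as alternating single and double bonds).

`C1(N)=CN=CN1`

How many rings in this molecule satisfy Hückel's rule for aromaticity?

The SMILES encodes a five-membered ring with nitrogens at positions 1 and 3 (one bearing H, one in a C=N bond) and two double bonds.
The 5-membered ring with two nitrogens (one N–H, one =N–) has a continuous p-orbital overlap around the ring; 2 ring double bonds (4 π electrons) plus a heteroatom lone pair (2) give 6 π electrons. That satisfies 4n+2 with n=1, so it is aromatic (imidazole).

1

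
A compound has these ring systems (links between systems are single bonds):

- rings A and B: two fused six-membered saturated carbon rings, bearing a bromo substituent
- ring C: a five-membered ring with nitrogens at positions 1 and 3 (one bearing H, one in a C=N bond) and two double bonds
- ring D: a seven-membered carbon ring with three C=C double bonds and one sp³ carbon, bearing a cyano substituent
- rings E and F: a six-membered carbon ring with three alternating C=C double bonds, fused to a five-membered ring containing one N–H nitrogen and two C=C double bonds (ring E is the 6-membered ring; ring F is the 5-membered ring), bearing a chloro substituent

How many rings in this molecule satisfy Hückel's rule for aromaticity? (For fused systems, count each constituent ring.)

Ring A has only sp³ atoms, so it is not fully conjugated — not aromatic (cyclohexane ring).
Ring B has only sp³ atoms, so it is not fully conjugated — not aromatic (cyclohexane ring).
Ring C is planar and fully conjugated; 2 ring double bonds (4 π electrons) plus a heteroatom lone pair (2) give 6 π electrons. That satisfies 4n+2 with n=1, so ring C is aromatic (imidazole).
Ring D has one sp³ carbon, so it is not fully conjugated — not aromatic (cycloheptatriene).
Rings E and F form a fused bicyclic system (with one N–H) with 9 sp² atoms and 10 π electrons from ring double bonds plus a heteroatom lone pair. 10 = 4(2)+2, so the system is aromatic and both rings count as aromatic (indole).
Aromatic: C, E, F. Total: 3.

3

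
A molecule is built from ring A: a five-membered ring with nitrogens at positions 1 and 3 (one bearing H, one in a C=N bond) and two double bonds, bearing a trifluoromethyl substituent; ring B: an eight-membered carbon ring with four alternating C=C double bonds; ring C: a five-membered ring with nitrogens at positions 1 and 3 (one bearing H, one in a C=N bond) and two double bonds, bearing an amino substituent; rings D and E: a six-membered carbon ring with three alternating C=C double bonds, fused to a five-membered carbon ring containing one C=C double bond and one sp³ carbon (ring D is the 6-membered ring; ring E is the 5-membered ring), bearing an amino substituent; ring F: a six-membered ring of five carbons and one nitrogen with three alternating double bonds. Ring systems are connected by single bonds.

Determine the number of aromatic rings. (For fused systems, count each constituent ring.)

Ring A has a continuous p-orbital overlap around the ring; 2 ring double bonds (4 π electrons) plus a heteroatom lone pair (2) give 6 π electrons. That satisfies 4n+2 with n=1, so ring A is aromatic (imidazole).
Ring B has only sp² ring atoms; a planar conformation would have a fully conjugated π system of 8 electrons. But 8 = 4(2), which is 4n not 4n+2, so ring B is not aromatic (cyclooctatetraene) — cyclooctatetraene distorts into a non-planar tub to avoid antiaromaticity.
Ring C is planar and fully conjugated; 2 ring double bonds (4 π electrons) plus a heteroatom lone pair (2) give 6 π electrons. Since 6 = 4n+2 (n=1), ring C is aromatic (imidazole).
Ring D has a continuous p-orbital overlap around the ring; 3 ring double bonds give 6 π electrons. That satisfies 4n+2 with n=1, so ring D is aromatic (benzene ring).
Ring E has one sp³ carbon, so it is not fully conjugated — not aromatic (cyclopentene ring).
Ring F has a continuous p-orbital overlap around the ring; 3 ring double bonds give 6 π electrons. 6 = 4(1)+2, so ring F is aromatic (pyridine).
Aromatic: A, C, D, F. Total: 4.

4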